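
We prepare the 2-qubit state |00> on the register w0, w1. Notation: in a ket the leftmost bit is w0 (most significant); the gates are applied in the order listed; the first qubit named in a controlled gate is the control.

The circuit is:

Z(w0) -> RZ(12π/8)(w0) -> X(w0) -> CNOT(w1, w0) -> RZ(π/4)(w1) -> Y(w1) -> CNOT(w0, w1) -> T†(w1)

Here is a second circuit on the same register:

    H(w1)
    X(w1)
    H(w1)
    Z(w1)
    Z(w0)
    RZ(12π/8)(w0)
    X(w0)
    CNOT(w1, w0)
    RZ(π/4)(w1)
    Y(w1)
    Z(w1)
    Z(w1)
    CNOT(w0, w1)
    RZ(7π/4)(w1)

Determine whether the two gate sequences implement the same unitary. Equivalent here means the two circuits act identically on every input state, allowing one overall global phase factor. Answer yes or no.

Yes, they are equivalent — the unitaries differ by at most a global phase.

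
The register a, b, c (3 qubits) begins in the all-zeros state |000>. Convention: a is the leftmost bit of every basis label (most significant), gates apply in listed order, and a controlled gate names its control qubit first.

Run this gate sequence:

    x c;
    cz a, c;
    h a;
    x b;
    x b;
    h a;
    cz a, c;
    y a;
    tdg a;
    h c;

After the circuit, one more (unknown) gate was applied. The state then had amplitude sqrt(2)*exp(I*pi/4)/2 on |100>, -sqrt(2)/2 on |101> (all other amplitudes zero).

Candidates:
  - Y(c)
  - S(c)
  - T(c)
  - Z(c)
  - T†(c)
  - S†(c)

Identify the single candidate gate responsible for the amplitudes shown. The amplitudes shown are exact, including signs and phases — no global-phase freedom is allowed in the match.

It was T†(c) that produced the state shown. Key observation: the block from step 2 through step 7 cancels to the identity and can be dropped.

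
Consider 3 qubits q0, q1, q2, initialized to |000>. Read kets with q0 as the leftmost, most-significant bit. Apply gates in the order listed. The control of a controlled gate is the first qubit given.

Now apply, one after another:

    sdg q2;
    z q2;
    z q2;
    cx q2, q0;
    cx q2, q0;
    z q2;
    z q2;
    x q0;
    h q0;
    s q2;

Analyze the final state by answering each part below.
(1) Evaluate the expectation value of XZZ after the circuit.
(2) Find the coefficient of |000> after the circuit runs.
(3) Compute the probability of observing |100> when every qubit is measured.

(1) The observable XZZ averages to -1. Key observation: gates 2-7 undo each other exactly, leaving only the rest of the circuit to track.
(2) The amplitude on |000> is sqrt(2)/2.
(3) The probability of measuring |100> is 1/2.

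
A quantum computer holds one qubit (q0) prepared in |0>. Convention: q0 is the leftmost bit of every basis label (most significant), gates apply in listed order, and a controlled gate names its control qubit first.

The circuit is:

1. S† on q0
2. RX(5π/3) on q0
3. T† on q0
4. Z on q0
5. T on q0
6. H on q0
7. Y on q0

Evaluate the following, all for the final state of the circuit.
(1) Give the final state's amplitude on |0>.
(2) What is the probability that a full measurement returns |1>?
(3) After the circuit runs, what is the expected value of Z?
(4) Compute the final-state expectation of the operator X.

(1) |0> carries amplitude -sqrt(2)/4 + sqrt(6)*I/4 in the final state.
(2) A full measurement returns |1> with probability 1/2.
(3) The observable Z averages to 0.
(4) The observable X averages to -1/2.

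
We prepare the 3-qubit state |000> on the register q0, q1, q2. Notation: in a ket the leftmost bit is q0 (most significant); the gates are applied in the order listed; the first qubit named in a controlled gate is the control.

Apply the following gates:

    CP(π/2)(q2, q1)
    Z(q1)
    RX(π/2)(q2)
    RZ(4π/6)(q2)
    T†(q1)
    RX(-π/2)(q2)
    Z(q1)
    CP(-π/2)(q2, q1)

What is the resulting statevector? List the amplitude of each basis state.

The final amplitudes are 1/2 on |000>, sqrt(3)/2 on |001>, and 0 on every other basis state.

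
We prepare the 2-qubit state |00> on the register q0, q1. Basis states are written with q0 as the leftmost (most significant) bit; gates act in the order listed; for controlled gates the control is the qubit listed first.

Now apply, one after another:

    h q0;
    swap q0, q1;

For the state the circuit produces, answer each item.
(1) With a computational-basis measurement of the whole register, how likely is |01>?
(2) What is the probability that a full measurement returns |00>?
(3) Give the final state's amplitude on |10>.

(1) The probability of measuring |01> is 1/2.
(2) The probability of measuring |00> is 1/2.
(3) The final state's coefficient on |10> equals 0.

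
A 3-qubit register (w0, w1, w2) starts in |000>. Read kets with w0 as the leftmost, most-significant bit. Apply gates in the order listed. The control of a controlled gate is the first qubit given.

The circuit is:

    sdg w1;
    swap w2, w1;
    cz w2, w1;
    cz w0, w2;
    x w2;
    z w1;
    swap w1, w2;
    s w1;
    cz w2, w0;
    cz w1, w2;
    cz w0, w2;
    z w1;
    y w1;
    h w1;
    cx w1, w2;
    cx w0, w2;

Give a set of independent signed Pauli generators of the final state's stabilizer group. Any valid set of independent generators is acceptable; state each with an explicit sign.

One valid set of independent stabilizer generators is +IXX, +ZII, +IZZ (any independent generating set of the same group is equally correct).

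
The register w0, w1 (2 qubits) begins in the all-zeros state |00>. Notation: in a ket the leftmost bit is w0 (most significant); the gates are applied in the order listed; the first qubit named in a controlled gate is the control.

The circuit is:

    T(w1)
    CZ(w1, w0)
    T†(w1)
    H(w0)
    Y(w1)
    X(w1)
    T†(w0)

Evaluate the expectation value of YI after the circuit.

In the final state, YI has expectation -sqrt(2)/2.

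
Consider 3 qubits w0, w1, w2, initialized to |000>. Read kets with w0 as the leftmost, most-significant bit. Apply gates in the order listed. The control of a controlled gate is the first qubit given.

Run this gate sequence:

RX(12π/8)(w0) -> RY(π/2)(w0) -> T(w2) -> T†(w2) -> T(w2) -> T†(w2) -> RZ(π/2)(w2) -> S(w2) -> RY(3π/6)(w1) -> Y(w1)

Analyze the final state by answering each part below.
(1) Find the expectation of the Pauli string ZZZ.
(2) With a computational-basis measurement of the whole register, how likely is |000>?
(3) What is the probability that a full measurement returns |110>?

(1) In the final state, ZZZ has expectation 0.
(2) The probability of measuring |000> is 1/4.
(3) Outcome |110> occurs with probability 1/4.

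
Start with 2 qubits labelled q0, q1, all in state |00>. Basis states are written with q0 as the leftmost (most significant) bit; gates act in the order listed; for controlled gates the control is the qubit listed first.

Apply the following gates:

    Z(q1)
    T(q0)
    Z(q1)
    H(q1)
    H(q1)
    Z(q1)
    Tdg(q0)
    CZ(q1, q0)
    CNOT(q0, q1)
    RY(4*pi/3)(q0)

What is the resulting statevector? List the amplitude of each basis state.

The resulting statevector has amplitude -1/2 on |00>, 0 on |01>, sqrt(3)/2 on |10>, 0 on |11>.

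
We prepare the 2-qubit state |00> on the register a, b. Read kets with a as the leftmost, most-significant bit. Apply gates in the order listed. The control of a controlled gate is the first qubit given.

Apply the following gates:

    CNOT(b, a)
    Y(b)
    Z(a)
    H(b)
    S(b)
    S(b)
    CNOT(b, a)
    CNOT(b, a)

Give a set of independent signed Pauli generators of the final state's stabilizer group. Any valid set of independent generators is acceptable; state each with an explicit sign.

One valid set of independent stabilizer generators is +IX, +ZI (any independent generating set of the same group is equally correct). Key observation: steps 7-8 multiply out to the identity, so the circuit reduces to the remaining gates.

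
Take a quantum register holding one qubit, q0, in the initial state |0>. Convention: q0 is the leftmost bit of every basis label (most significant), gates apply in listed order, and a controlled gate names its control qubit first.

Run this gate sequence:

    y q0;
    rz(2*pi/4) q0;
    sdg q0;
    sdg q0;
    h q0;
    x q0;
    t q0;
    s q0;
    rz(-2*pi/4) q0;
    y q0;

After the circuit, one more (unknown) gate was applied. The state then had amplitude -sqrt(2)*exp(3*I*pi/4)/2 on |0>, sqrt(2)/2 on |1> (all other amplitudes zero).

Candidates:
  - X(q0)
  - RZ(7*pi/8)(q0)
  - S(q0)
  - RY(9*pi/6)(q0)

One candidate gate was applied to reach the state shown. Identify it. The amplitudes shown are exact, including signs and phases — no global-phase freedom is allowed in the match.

The applied gate was S(q0).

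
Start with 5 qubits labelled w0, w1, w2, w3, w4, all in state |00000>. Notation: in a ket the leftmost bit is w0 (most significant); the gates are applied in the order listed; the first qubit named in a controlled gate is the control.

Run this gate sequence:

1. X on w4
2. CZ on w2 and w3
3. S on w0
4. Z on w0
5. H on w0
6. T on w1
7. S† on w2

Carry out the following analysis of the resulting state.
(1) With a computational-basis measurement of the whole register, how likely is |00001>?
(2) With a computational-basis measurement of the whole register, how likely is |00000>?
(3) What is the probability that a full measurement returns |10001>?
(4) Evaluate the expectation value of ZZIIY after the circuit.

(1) The probability of measuring |00001> is 1/2.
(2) Outcome |00000> occurs with probability 0.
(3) Outcome |10001> occurs with probability 1/2.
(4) In the final state, ZZIIY has expectation 0.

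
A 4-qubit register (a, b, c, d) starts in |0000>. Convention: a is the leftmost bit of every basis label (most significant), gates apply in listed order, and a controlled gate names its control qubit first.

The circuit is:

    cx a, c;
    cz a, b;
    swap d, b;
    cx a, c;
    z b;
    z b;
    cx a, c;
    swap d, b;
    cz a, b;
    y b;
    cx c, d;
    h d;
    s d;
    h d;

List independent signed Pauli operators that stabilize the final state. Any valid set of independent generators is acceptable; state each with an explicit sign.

One valid set of independent stabilizer generators is -IIIY, +ZIII, -IZII, +IIZI (any independent generating set of the same group is equally correct). Key observation: the block from step 2 through step 9 cancels to the identity and can be dropped.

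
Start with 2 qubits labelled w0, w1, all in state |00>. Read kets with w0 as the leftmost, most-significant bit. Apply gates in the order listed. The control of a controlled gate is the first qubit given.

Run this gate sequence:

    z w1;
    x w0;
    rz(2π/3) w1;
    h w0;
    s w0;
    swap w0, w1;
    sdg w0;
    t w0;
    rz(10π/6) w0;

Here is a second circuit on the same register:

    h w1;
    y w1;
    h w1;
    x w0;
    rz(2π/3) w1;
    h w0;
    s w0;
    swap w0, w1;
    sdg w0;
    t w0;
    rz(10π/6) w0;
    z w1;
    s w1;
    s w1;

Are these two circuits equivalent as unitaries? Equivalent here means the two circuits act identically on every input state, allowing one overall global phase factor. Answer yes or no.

No, they are not equivalent — no single phase factor reconciles the two unitaries.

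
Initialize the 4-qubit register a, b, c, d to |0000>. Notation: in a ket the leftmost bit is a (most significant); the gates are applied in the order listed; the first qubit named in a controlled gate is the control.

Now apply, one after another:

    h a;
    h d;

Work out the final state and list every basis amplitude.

After the circuit, the state carries amplitude 1/2 on |0000>, 1/2 on |0001>, 1/2 on |1000>, 1/2 on |1001>, and 0 on every other basis state.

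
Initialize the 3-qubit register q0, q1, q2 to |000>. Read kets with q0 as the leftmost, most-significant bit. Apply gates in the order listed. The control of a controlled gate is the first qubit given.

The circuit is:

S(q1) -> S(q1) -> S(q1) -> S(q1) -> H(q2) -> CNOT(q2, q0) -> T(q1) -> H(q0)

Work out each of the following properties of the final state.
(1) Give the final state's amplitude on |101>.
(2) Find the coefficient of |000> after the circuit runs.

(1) The amplitude on |101> is -1/2.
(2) The amplitude on |000> is 1/2.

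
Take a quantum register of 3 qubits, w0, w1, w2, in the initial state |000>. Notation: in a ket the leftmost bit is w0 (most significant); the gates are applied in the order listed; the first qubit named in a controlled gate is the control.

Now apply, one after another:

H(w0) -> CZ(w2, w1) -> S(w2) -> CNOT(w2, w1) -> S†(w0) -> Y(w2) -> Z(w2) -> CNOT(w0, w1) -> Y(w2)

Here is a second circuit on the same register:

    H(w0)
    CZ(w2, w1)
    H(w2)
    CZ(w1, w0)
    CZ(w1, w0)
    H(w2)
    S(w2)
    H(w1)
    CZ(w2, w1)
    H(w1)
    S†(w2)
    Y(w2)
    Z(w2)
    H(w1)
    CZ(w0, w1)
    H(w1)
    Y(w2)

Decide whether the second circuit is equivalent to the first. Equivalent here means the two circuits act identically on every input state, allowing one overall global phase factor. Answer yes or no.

No, they are not equivalent — no single phase factor reconciles the two unitaries.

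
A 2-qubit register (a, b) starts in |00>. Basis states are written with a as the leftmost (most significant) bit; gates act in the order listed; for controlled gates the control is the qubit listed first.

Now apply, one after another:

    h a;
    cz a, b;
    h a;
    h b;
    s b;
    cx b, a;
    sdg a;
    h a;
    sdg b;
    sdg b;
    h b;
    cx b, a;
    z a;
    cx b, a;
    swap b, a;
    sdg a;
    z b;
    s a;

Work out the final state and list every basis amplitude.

The resulting statevector has amplitude 0 on |00>, sqrt(2)/2 on |01>, -sqrt(2)/2 on |10>, 0 on |11>.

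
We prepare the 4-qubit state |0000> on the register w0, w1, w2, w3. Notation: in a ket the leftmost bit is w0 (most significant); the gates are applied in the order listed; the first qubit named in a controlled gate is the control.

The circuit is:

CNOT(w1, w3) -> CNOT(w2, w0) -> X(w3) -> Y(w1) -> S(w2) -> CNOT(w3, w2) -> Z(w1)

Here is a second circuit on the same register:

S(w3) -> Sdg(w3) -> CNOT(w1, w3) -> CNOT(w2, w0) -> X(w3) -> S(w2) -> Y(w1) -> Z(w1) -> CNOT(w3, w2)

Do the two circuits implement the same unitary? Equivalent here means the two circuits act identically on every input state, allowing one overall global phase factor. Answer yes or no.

Yes, they are equivalent — the unitaries differ by at most a global phase.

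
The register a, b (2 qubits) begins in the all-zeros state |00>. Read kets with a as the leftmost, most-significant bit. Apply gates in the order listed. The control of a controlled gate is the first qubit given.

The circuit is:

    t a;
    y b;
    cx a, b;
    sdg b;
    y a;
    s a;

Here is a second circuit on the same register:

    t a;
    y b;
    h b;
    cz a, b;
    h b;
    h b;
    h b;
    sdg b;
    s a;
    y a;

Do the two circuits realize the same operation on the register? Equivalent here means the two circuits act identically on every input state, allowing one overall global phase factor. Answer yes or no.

No, they are not equivalent — no single phase factor reconciles the two unitaries.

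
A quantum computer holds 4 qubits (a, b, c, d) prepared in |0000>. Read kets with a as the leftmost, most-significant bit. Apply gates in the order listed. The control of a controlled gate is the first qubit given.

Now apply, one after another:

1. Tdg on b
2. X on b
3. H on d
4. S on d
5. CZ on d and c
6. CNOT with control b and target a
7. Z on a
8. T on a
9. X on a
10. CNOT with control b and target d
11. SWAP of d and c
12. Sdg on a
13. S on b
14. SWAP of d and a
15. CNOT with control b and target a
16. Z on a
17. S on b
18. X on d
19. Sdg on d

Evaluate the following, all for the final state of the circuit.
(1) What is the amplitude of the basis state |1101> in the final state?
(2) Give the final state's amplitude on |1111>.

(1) |1101> carries amplitude -sqrt(2)*exp(I*pi/4)/2 in the final state.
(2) |1111> carries amplitude sqrt(2)*exp(3*I*pi/4)/2 in the final state.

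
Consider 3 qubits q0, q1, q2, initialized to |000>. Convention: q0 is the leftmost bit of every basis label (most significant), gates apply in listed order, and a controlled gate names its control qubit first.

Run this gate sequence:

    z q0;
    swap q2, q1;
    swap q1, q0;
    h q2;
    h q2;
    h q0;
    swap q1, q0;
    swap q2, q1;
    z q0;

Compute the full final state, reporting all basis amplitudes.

After the circuit, the state carries amplitude sqrt(2)/2 on |000>, sqrt(2)/2 on |001>, and 0 on every other basis state.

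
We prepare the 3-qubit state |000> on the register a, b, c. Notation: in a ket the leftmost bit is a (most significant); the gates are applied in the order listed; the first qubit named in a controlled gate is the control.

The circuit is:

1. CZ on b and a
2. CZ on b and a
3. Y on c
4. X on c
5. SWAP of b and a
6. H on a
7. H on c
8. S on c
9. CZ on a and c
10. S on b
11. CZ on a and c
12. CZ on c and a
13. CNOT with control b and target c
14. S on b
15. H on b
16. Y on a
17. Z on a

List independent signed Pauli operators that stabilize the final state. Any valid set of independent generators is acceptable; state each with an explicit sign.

One valid set of independent stabilizer generators is +XIZ, +IXI, -ZIY (any independent generating set of the same group is equally correct). Key observation: gates 1-2 undo each other exactly, leaving only the rest of the circuit to track.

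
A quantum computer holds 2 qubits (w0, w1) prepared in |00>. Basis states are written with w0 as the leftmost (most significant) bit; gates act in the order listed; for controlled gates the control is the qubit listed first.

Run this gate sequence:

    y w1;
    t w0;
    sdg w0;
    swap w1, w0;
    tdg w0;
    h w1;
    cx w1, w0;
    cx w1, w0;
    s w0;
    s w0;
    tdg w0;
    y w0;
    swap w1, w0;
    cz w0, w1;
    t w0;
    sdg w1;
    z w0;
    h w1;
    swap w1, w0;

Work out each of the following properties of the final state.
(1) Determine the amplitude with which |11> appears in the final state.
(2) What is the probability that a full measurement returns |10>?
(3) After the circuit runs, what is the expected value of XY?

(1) The amplitude on |11> is -exp(3*I*pi/4)/2.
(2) The probability of measuring |10> is 1/4.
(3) In the final state, XY has expectation -sqrt(2)/2.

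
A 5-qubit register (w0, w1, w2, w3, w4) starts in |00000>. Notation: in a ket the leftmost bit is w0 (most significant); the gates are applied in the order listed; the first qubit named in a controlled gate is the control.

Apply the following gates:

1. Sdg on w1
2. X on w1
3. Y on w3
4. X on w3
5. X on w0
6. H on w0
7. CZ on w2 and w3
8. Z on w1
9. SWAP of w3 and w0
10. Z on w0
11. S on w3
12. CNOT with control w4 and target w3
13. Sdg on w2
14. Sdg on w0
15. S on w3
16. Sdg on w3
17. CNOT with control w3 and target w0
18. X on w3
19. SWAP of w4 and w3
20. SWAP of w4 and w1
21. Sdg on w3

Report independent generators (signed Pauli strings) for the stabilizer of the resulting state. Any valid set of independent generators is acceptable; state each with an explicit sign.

One valid set of independent stabilizer generators is +XYIII, -ZZIII, +IIZII, +IIIZI, -IIIIZ (any independent generating set of the same group is equally correct).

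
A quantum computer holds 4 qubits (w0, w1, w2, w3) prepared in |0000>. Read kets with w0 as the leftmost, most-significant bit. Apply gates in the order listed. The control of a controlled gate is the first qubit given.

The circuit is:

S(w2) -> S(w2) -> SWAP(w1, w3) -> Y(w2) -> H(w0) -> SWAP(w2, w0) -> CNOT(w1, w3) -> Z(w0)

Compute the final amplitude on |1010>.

|1010> carries amplitude -sqrt(2)*I/2 in the final state.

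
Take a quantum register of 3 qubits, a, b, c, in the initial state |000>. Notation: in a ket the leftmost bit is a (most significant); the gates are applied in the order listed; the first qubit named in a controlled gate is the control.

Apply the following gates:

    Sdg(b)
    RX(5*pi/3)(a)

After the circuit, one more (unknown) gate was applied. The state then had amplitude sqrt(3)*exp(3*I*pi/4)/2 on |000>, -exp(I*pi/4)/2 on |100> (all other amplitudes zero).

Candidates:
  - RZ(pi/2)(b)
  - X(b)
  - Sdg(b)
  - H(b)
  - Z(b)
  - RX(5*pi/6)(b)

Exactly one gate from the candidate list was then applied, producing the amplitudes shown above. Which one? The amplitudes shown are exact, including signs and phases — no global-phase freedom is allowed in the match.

The unique candidate consistent with the amplitudes is RZ(pi/2)(b).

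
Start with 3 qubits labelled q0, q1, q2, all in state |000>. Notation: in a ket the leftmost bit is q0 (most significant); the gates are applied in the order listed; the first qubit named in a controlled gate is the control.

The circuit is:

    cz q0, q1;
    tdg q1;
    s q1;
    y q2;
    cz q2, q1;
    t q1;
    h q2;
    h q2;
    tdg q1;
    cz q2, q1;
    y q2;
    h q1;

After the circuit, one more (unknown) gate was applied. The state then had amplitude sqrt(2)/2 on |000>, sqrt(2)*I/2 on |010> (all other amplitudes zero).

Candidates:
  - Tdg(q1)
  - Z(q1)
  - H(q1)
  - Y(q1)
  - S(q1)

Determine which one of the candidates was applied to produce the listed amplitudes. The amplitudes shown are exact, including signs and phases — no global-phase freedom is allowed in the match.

It was S(q1) that produced the state shown.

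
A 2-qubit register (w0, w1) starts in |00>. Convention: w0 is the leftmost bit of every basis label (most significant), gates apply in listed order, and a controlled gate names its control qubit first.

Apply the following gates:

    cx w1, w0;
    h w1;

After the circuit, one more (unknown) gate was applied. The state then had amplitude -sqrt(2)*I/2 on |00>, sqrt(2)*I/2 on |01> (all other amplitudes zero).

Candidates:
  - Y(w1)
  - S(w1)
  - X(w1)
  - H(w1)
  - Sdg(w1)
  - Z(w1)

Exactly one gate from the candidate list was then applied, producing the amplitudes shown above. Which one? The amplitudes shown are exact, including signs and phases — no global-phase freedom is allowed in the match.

It was Y(w1) that produced the state shown.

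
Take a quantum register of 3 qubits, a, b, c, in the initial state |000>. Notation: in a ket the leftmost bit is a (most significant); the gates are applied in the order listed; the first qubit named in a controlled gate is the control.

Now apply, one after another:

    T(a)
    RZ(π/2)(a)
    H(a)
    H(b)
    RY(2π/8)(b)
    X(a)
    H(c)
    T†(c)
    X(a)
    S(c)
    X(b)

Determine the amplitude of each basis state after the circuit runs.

The resulting statevector has amplitude sqrt(2)*(-sqrt(sqrt(2) + 2) - sqrt(2 - sqrt(2)))*exp(3*I*pi/4)/8 on |000>, sqrt(2)*(sqrt(2 - sqrt(2)) + sqrt(sqrt(2) + 2))/8 on |001>, sqrt(2)*(-sqrt(sqrt(2) + 2) + sqrt(2 - sqrt(2)))*exp(3*I*pi/4)/8 on |010>, sqrt(2)*(-sqrt(2 - sqrt(2)) + sqrt(sqrt(2) + 2))/8 on |011>, sqrt(2)*(-sqrt(sqrt(2) + 2) - sqrt(2 - sqrt(2)))*exp(3*I*pi/4)/8 on |100>, sqrt(2)*(sqrt(2 - sqrt(2)) + sqrt(sqrt(2) + 2))/8 on |101>, sqrt(2)*(-sqrt(sqrt(2) + 2) + sqrt(2 - sqrt(2)))*exp(3*I*pi/4)/8 on |110>, sqrt(2)*(-sqrt(2 - sqrt(2)) + sqrt(sqrt(2) + 2))/8 on |111>.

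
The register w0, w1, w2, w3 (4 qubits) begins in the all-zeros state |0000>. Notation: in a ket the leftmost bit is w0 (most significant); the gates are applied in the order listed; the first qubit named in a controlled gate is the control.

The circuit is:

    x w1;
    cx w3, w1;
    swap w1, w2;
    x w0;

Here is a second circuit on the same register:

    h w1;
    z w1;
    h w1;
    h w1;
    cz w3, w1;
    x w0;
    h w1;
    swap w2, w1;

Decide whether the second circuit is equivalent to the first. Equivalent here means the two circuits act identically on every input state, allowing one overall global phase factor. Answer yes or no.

Yes — the two circuits implement the same unitary up to a global phase.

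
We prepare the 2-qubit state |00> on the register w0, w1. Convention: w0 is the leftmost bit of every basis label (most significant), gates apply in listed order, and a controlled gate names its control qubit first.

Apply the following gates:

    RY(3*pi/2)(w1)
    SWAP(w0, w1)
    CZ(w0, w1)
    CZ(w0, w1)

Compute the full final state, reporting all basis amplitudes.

The resulting statevector has amplitude -sqrt(2)/2 on |00>, 0 on |01>, sqrt(2)/2 on |10>, 0 on |11>. Key observation: steps 3-4 multiply out to the identity, so the circuit reduces to the remaining gates.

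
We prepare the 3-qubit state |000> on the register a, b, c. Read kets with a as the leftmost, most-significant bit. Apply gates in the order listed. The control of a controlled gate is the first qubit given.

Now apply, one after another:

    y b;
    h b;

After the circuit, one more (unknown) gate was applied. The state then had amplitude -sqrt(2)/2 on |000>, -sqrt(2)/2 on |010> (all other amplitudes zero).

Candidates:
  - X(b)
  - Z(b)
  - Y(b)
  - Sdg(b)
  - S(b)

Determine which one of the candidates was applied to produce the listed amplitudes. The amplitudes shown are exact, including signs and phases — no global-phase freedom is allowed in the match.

The unique candidate consistent with the amplitudes is Y(b).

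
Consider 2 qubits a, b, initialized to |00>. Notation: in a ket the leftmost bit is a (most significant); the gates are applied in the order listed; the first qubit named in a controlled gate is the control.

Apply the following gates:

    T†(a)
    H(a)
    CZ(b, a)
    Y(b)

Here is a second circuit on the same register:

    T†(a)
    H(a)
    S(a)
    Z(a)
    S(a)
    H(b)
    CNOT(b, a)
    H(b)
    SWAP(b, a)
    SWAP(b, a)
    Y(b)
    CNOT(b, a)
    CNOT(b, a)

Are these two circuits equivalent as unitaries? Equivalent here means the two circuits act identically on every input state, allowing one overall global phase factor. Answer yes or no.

No: there is an input state on which the two circuits produce genuinely different outputs (not merely differing by a phase).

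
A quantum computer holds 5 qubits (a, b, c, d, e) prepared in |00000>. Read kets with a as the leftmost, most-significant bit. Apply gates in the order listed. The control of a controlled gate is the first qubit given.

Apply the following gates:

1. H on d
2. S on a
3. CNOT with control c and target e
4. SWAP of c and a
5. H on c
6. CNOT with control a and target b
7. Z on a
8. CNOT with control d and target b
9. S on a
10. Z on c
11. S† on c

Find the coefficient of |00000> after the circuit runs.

|00000> carries amplitude 1/2 in the final state.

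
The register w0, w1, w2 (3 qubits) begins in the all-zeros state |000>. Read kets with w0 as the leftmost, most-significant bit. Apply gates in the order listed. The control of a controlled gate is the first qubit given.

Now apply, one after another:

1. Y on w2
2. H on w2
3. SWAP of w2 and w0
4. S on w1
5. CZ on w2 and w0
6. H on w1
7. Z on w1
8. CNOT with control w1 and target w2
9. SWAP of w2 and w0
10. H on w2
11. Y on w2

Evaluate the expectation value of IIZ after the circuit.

The expectation value of IIZ is 1.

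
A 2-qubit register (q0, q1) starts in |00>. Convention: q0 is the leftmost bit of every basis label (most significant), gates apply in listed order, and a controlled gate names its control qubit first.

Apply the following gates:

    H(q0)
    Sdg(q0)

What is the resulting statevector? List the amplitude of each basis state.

The final amplitudes are sqrt(2)/2 on |00>, 0 on |01>, -sqrt(2)*I/2 on |10>, 0 on |11>.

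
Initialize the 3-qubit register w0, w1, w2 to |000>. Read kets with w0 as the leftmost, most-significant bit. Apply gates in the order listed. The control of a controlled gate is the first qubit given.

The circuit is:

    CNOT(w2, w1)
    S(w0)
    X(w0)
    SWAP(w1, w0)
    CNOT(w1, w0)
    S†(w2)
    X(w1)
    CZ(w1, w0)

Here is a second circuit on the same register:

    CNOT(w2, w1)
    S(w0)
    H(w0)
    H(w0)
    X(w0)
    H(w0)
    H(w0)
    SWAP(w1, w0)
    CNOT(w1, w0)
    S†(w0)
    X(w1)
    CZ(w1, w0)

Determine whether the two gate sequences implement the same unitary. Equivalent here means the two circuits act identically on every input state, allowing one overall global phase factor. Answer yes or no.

No — the two circuits implement different unitaries, even allowing a global phase.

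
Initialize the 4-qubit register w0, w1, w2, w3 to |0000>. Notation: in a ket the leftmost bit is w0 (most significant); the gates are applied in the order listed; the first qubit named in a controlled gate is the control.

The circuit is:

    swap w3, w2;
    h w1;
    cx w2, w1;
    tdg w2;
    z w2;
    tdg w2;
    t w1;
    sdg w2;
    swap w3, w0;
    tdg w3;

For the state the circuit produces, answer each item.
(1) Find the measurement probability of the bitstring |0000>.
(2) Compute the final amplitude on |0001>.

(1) Outcome |0000> occurs with probability 1/2.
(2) |0001> carries amplitude 0 in the final state.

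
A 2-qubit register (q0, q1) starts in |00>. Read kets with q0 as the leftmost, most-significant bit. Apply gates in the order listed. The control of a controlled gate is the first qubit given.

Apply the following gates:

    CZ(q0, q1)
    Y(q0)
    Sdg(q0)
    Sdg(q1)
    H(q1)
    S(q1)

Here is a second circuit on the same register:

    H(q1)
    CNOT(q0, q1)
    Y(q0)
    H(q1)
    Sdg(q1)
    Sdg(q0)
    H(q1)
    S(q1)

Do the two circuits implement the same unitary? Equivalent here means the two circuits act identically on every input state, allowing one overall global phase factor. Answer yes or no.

Yes, they are equivalent — the unitaries differ by at most a global phase.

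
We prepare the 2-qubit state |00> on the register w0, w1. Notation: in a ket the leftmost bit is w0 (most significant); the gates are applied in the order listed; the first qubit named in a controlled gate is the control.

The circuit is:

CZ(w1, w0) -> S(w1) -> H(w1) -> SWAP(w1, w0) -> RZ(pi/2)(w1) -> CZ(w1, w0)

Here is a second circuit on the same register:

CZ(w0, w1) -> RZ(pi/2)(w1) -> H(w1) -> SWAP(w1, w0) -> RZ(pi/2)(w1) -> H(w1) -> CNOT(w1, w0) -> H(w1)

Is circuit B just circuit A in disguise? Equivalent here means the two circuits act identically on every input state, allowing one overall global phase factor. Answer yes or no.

No: there is an input state on which the two circuits produce genuinely different outputs (not merely differing by a phase).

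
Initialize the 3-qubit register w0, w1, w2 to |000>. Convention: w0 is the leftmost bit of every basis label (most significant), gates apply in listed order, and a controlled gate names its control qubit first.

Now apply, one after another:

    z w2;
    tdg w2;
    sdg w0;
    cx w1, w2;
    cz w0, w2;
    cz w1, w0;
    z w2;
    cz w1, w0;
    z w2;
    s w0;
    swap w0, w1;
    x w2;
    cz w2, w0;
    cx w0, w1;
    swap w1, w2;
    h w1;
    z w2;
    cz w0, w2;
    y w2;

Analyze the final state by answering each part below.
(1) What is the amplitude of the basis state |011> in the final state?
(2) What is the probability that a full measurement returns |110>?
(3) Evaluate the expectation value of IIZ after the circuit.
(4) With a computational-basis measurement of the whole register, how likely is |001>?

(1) The amplitude on |011> is -sqrt(2)*I/2.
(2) The probability of measuring |110> is 0.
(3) The observable IIZ averages to -1.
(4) Outcome |001> occurs with probability 1/2.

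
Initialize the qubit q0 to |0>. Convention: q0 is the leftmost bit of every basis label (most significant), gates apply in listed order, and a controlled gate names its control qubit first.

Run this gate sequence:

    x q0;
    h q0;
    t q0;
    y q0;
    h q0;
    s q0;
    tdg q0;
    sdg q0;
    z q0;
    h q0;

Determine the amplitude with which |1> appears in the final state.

The amplitude on |1> is sqrt(2)*(-exp(I*pi/4) + exp(3*I*pi/4) + 2*I)/4.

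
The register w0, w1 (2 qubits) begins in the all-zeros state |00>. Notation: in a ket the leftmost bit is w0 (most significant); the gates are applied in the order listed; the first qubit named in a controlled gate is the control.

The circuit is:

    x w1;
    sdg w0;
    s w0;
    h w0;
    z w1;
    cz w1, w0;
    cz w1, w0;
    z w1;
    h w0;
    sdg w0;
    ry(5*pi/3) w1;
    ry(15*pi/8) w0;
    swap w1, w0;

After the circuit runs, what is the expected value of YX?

The observable YX averages to 0. Key observation: steps 3-10 multiply out to the identity, so the circuit reduces to the remaining gates.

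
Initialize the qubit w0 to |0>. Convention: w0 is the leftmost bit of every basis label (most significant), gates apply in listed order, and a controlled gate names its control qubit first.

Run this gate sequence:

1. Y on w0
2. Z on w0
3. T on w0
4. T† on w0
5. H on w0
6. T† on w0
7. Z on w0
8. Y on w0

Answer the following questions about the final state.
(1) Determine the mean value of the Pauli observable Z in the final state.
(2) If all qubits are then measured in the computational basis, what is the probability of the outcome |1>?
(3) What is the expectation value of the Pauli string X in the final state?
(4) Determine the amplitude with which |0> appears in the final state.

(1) The observable Z averages to 0.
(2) Outcome |1> occurs with probability 1/2.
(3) The observable X averages to -sqrt(2)/2.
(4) |0> carries amplitude sqrt(2)*exp(3*I*pi/4)/2 in the final state.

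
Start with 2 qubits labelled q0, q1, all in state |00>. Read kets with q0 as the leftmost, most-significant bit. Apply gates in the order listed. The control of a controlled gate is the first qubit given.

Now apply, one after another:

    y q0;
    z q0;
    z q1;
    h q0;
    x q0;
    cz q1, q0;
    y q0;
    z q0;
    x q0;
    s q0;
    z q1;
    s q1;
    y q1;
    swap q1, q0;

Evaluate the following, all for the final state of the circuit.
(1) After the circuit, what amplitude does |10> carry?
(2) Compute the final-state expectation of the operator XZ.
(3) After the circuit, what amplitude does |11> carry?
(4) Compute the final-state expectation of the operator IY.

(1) The amplitude on |10> is sqrt(2)*I/2.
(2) The expectation value of XZ is 0.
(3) The amplitude on |11> is sqrt(2)/2.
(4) The expectation value of IY is -1.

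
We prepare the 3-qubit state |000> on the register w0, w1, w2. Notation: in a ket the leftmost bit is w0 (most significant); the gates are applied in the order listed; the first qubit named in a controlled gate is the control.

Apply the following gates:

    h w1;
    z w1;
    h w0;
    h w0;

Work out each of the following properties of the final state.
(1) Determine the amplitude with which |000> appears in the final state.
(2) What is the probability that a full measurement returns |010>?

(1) The final state's coefficient on |000> equals sqrt(2)/2.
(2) Outcome |010> occurs with probability 1/2.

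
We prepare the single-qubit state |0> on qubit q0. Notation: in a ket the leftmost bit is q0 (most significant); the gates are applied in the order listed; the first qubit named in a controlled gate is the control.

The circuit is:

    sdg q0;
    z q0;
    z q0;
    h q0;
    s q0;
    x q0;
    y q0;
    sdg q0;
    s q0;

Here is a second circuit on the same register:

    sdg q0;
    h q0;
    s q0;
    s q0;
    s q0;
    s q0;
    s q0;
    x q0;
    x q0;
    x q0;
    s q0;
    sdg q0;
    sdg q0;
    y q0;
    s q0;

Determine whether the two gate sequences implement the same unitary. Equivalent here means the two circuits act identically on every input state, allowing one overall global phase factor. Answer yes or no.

No: there is an input state on which the two circuits produce genuinely different outputs (not merely differing by a phase).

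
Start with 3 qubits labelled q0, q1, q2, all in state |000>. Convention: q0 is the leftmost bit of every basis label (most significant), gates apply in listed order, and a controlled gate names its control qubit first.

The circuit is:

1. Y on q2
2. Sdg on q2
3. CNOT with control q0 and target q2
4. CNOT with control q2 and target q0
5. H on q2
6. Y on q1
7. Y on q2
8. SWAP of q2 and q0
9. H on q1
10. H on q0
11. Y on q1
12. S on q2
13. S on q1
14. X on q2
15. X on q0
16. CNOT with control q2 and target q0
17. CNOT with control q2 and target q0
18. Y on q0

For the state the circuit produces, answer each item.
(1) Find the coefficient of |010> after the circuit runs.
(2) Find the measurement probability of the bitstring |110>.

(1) The final state's coefficient on |010> equals sqrt(2)/2. Key observation: gates 16-17 undo each other exactly, leaving only the rest of the circuit to track.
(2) The probability of measuring |110> is 0.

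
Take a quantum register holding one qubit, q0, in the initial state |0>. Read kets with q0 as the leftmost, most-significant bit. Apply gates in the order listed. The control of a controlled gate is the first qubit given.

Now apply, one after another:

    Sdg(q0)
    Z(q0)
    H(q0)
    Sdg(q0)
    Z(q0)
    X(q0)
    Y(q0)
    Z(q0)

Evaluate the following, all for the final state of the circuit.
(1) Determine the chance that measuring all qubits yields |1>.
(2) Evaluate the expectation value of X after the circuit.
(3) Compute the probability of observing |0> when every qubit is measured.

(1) A full measurement returns |1> with probability 1/2.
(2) The expectation value of X is 0.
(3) Outcome |0> occurs with probability 1/2.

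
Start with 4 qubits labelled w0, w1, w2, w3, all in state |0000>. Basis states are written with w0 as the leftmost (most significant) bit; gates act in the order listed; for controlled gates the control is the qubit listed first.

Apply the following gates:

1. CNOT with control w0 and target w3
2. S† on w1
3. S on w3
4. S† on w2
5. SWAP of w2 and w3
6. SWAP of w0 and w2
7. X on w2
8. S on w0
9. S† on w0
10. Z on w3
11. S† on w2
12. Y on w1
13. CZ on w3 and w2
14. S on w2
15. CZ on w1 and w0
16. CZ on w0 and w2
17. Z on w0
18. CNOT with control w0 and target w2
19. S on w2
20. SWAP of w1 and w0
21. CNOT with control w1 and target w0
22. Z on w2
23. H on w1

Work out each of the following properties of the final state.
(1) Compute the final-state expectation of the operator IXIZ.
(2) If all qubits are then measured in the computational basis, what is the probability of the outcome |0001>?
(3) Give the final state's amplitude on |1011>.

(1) The observable IXIZ averages to 1.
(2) Outcome |0001> occurs with probability 0.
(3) |1011> carries amplitude 0 in the final state.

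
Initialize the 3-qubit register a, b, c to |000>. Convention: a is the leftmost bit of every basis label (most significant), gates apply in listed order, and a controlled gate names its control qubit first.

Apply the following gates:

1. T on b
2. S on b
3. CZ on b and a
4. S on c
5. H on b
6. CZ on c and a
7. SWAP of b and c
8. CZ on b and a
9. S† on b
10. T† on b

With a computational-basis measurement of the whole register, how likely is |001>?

The probability of measuring |001> is 1/2.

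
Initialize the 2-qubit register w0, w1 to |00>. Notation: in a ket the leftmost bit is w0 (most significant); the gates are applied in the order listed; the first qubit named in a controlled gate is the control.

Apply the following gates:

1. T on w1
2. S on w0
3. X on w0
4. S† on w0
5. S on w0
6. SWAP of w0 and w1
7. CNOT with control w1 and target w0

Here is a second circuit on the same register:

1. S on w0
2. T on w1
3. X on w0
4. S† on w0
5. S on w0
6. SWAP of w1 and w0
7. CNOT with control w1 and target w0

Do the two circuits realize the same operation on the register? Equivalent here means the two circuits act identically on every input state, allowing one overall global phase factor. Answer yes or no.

Yes: on every input state the two circuits agree up to one overall phase factor.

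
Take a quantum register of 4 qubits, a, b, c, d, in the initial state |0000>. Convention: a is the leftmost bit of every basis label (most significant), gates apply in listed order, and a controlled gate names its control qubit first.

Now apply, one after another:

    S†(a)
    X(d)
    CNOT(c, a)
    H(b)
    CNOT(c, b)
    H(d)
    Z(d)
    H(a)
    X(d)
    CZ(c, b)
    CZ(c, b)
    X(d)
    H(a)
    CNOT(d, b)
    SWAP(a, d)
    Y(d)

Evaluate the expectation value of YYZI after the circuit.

The expectation value of YYZI is 0.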